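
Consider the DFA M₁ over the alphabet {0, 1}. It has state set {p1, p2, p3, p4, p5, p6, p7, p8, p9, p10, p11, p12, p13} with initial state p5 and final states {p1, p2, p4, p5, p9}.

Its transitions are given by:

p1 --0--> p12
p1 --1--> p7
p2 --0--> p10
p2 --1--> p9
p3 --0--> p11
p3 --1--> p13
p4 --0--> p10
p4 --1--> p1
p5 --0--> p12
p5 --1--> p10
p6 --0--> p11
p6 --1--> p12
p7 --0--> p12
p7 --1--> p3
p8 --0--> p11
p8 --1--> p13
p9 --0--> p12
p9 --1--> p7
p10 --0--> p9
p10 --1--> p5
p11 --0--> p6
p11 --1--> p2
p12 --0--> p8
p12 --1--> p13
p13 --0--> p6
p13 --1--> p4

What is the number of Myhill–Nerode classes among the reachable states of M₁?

9

Every state is reachable, so we keep all 13.
Start with accepting vs non-accepting: {p1,p2,p4,p5,p9} | {p3,p6,p7,p8,p10,p11,p12,p13}.
On input 1, block {p1,p2,p4,p5,p9} splits into {p1,p5,p9} and {p2,p4}.
Split {p3,p6,p7,p8,p10,p11,p12,p13} by δ(·,0) → {p3,p6,p7,p8,p11,p12,p13} and {p10}.
Refine {p1,p5,p9} on symbol 1: members go to different blocks, giving {p1,p9} and {p5}.
On input 1, block {p3,p6,p7,p8,p11,p12,p13} splits into {p3,p6,p7,p8,p12} and {p11,p13}.
On input 0, block {p3,p6,p7,p8,p12} splits into {p3,p6,p8} and {p7,p12}.
Refine {p3,p6,p8} on symbol 1: members go to different blocks, giving {p3,p8} and {p6}.
On input 0, block {p7,p12} splits into {p7} and {p12}.
Stable partition: {p1,p9} | {p3,p8} | {p2,p4} | {p10} | {p5} | {p11,p13} | {p7} | {p6} | {p12} — 9 equivalence classes.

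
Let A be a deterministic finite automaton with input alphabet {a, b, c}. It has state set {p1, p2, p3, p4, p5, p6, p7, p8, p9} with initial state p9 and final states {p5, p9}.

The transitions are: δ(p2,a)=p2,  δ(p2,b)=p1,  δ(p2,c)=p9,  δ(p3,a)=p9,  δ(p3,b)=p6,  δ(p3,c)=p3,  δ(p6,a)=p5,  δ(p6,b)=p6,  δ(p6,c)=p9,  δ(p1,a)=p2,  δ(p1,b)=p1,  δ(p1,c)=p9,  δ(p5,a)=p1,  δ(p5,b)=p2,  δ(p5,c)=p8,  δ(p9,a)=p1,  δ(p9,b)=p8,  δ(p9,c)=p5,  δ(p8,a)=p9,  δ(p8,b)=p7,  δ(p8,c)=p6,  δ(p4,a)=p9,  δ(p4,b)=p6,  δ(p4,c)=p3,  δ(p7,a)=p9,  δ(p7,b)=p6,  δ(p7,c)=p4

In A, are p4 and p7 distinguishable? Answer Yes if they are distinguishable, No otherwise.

All states are reachable from the start state.
Start with accepting vs non-accepting: {p5,p9} | {p1,p2,p3,p4,p6,p7,p8}.
Split {p5,p9} by δ(·,c) → {p5} and {p9}.
Refine {p1,p2,p3,p4,p6,p7,p8} on symbol a: members go to different blocks, giving {p3,p4,p7,p8} and {p1,p2} and {p6}.
On input b, block {p3,p4,p7,p8} splits into {p3,p4,p7} and {p8}.
The partition is now stable with 6 blocks: {p5} | {p3,p4,p7} | {p9} | {p1,p2} | {p6} | {p8}.
p4 and p7 lie in the same block of the stable partition, so they are equivalent — no string distinguishes them.

No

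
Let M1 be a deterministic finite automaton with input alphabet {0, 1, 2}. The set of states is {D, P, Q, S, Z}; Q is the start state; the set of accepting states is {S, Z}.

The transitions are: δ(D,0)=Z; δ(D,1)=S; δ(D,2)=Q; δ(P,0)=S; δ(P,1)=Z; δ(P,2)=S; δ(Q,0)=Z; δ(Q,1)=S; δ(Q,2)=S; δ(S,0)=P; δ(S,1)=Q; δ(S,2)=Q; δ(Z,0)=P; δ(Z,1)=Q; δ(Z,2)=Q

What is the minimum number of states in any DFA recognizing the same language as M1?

Reachable states from the start: {P,Q,S,Z}. Unreachable: {D} — drop them.
Start with accepting vs non-accepting: {S,Z} | {P,Q}.
The partition is now stable with 2 blocks: {S,Z} | {P,Q}.

2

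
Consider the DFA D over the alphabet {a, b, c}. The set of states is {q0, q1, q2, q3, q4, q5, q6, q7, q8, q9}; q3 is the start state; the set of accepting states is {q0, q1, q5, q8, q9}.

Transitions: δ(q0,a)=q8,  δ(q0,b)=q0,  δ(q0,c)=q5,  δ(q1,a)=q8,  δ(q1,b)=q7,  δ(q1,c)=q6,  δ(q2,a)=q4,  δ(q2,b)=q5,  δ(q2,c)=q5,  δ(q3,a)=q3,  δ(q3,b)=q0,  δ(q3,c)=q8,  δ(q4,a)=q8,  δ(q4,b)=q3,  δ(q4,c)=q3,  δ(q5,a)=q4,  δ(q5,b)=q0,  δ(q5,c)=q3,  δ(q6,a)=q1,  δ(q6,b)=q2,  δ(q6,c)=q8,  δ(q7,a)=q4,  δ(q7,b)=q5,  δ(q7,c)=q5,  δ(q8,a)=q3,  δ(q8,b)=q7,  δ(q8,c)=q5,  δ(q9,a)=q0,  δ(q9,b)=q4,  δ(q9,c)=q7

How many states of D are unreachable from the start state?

4

BFS from q3 reaches {q0, q3, q4, q5, q7, q8}; the 4 state(s) q1, q2, q6, q9 are never visited.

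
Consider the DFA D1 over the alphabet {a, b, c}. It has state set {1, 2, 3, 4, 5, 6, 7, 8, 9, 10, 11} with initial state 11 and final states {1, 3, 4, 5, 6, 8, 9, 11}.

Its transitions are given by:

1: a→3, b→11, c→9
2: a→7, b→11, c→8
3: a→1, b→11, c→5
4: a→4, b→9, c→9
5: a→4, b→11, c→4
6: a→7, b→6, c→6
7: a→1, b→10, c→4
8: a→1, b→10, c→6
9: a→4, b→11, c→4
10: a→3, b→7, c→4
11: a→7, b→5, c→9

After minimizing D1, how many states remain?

5

Reachable states from the start: {1,3,4,5,7,9,10,11}. Unreachable: {2,6,8} — drop them.
P0 = {1,3,4,5,9,11} | {7,10}.
On input a, block {1,3,4,5,9,11} splits into {1,3,4,5,9} and {11}.
Refine {1,3,4,5,9} on symbol b: members go to different blocks, giving {1,3,5,9} and {4}.
Refine {1,3,5,9} on symbol a: members go to different blocks, giving {1,3} and {5,9}.
No further refinement is possible. Final partition (5 blocks): {1,3} | {7,10} | {11} | {4} | {5,9}.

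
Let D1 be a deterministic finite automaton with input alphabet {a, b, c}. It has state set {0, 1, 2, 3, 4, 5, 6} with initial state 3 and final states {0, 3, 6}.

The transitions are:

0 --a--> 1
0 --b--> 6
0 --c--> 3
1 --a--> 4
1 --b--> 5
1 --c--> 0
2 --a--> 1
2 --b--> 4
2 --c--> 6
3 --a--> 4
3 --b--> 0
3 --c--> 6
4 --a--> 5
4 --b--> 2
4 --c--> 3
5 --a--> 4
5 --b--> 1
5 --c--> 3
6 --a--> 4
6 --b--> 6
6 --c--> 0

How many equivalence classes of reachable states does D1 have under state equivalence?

2

All states are reachable from the start state.
Initial partition by acceptance: {0,3,6} | {1,2,4,5}.
No further refinement is possible. Final partition (2 blocks): {0,3,6} | {1,2,4,5}.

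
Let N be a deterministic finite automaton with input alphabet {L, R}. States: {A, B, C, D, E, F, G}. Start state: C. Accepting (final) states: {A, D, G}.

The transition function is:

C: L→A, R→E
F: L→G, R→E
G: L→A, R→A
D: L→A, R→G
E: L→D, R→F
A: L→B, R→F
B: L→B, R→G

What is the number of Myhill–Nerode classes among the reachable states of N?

Every state is reachable, so we keep all 7.
Start with accepting vs non-accepting: {A,D,G} | {B,C,E,F}.
Split {A,D,G} by δ(·,L) → {D,G} and {A}.
Refine {D,G} on symbol R: members go to different blocks, giving {D} and {G}.
On input L, block {B,C,E,F} splits into {B} and {C} and {E} and {F}.
No further refinement is possible. Final partition (7 blocks): {D} | {B} | {A} | {G} | {C} | {E} | {F}.

7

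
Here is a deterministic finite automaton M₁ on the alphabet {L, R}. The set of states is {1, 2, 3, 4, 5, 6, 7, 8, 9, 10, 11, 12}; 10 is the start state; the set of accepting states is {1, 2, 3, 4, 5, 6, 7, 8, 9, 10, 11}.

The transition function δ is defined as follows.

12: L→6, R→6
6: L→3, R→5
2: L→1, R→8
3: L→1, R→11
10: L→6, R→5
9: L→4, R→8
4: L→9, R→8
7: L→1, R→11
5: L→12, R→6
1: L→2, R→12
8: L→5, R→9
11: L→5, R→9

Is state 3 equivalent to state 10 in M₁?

No

States {7} cannot be reached from the start state, so discard them.
P0 = {1,2,3,4,5,6,8,9,10,11} | {12}.
On input L, block {1,2,3,4,5,6,8,9,10,11} splits into {1,2,3,4,6,8,9,10,11} and {5}.
Refine {1,2,3,4,6,8,9,10,11} on symbol L: members go to different blocks, giving {1,2,3,4,6,9,10} and {8,11}.
Split {1,2,3,4,6,9,10} by δ(·,R) → {2,3,4,9} and {6,10} and {1}.
Split {2,3,4,9} by δ(·,L) → {2,3} and {4,9}.
On input L, block {6,10} splits into {6} and {10}.
No further refinement is possible. Final partition (8 blocks): {2,3} | {12} | {5} | {8,11} | {6} | {1} | {4,9} | {10}.
3 and 10 end up in different blocks, so they are distinguishable. For instance, the string 'LR' is accepted from only 10.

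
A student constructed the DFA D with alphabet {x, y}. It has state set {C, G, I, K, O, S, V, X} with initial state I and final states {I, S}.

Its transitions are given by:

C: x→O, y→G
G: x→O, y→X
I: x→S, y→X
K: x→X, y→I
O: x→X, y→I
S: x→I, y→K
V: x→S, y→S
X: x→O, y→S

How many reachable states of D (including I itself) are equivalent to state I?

States {C,G,V} cannot be reached from the start state, so discard them.
P0 = {I,S} | {K,O,X}.
No further refinement is possible. Final partition (2 blocks): {I,S} | {K,O,X}.
The equivalence class containing I is {I,S}, of size 2.

2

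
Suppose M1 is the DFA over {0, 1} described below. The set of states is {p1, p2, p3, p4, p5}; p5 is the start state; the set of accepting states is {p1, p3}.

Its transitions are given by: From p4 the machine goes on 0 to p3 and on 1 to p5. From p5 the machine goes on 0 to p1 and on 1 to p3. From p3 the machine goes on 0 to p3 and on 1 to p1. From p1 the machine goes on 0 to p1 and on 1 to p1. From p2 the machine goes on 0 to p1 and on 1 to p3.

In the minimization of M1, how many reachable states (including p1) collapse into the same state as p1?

2

States {p2,p4} cannot be reached from the start state, so discard them.
P0 = {p1,p3} | {p5}.
No further refinement is possible. Final partition (2 blocks): {p1,p3} | {p5}.
The equivalence class containing p1 is {p1,p3}, of size 2.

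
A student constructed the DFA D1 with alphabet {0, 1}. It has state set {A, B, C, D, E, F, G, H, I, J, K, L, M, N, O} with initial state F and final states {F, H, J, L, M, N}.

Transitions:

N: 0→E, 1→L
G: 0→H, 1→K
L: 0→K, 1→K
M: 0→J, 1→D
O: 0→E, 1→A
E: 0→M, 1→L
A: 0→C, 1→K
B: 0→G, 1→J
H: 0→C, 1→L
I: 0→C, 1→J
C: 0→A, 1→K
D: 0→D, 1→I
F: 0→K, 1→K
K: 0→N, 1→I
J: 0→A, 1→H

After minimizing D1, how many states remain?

10

First remove the unreachable states {B,G,O}; 12 states remain.
Initial partition by acceptance: {F,H,J,L,M,N} | {A,C,D,E,I,K}.
On input 0, block {F,H,J,L,M,N} splits into {F,H,J,L,N} and {M}.
Split {F,H,J,L,N} by δ(·,1) → {H,J,N} and {F,L}.
Split {H,J,N} by δ(·,1) → {H,N} and {J}.
Refine {A,C,D,E,I,K} on symbol 0: members go to different blocks, giving {A,C,D,I} and {E} and {K}.
Split {H,N} by δ(·,0) → {H} and {N}.
Refine {A,C,D,I} on symbol 1: members go to different blocks, giving {A,C} and {D} and {I}.
The partition is now stable with 10 blocks: {H} | {A,C} | {M} | {F,L} | {J} | {E} | {K} | {N} | {D} | {I}.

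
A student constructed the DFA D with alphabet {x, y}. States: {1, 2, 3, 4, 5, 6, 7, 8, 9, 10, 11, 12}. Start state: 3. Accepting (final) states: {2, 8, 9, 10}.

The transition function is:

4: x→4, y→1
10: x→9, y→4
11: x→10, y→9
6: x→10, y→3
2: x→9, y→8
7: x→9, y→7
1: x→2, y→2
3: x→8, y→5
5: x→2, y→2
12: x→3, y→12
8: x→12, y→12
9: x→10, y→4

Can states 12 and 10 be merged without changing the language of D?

No

States {6,7,11} cannot be reached from the start state, so discard them.
Start with accepting vs non-accepting: {2,8,9,10} | {1,3,4,5,12}.
On input x, block {2,8,9,10} splits into {2,9,10} and {8}.
On input y, block {2,9,10} splits into {9,10} and {2}.
Refine {1,3,4,5,12} on symbol x: members go to different blocks, giving {1,5} and {4,12} and {3}.
Refine {4,12} on symbol x: members go to different blocks, giving {4} and {12}.
No further refinement is possible. Final partition (7 blocks): {9,10} | {1,5} | {8} | {2} | {4} | {3} | {12}.
12 and 10 end up in different blocks, so they are distinguishable. For instance, the string 'ε' is accepted from only 10.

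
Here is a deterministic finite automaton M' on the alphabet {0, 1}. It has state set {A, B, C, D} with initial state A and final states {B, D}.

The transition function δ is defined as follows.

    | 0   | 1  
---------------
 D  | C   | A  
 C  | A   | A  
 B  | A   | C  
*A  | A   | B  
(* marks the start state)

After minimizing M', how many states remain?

First remove the unreachable states {D}; 3 states remain.
Initial partition by acceptance: {B} | {A,C}.
Split {A,C} by δ(·,1) → {A} and {C}.
The partition is now stable with 3 blocks: {B} | {A} | {C}.

3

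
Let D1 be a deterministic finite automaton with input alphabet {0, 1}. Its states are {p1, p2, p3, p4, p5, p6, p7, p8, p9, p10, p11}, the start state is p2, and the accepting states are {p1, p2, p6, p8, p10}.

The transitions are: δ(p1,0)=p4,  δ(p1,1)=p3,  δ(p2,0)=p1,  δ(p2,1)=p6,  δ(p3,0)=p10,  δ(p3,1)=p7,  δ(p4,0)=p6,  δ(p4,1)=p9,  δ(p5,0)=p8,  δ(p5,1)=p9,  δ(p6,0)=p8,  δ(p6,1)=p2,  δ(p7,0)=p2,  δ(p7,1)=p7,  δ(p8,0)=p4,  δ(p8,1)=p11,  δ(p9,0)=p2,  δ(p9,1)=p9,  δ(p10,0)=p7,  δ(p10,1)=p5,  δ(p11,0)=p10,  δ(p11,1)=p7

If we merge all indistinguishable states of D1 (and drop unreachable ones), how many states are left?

All states are reachable from the start state.
Start with accepting vs non-accepting: {p1,p2,p6,p8,p10} | {p3,p4,p5,p7,p9,p11}.
Refine {p1,p2,p6,p8,p10} on symbol 0: members go to different blocks, giving {p1,p8,p10} and {p2,p6}.
Refine {p3,p4,p5,p7,p9,p11} on symbol 0: members go to different blocks, giving {p3,p5,p11} and {p4,p7,p9}.
Stable partition: {p1,p8,p10} | {p3,p5,p11} | {p2,p6} | {p4,p7,p9} — 4 equivalence classes.

4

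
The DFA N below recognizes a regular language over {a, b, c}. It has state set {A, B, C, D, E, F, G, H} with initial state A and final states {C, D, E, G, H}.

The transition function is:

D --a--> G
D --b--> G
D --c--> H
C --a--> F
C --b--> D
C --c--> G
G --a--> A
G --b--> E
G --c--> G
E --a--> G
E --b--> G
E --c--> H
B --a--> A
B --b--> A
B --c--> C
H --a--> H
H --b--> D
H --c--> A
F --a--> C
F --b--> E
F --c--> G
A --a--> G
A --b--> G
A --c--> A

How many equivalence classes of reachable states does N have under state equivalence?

States {B,C,F} cannot be reached from the start state, so discard them.
P0 = {D,E,G,H} | {A}.
On input a, block {D,E,G,H} splits into {D,E,H} and {G}.
On input a, block {D,E,H} splits into {D,E} and {H}.
The partition is now stable with 4 blocks: {D,E} | {A} | {G} | {H}.

4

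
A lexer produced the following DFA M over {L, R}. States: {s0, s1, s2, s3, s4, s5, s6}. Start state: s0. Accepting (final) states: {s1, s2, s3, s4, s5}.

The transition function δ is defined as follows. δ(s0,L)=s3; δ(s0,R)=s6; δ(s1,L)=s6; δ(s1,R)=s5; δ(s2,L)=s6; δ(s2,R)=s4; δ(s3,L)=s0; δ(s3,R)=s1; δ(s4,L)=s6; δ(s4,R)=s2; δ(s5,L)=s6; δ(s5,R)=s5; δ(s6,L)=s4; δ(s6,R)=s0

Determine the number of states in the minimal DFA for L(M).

Every state is reachable, so we keep all 7.
Start with accepting vs non-accepting: {s1,s2,s3,s4,s5} | {s0,s6}.
Stable partition: {s1,s2,s3,s4,s5} | {s0,s6} — 2 equivalence classes.

2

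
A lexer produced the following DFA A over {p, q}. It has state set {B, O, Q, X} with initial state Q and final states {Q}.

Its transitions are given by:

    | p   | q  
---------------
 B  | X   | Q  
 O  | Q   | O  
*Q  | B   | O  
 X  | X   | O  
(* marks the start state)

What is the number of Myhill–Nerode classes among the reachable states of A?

All states are reachable from the start state.
P0 = {Q} | {B,O,X}.
Refine {B,O,X} on symbol p: members go to different blocks, giving {B,X} and {O}.
Split {B,X} by δ(·,q) → {B} and {X}.
No further refinement is possible. Final partition (4 blocks): {Q} | {B} | {O} | {X}.

4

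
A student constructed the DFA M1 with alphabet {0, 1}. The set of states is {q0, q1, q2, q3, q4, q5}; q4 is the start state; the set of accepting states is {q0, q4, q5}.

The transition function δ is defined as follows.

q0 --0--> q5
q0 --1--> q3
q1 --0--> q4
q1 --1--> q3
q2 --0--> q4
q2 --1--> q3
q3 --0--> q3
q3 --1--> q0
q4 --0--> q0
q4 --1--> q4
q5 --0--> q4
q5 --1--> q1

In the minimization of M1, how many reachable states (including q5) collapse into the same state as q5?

1

Reachable states from the start: {q0,q1,q3,q4,q5}. Unreachable: {q2} — drop them.
P0 = {q0,q4,q5} | {q1,q3}.
Split {q0,q4,q5} by δ(·,1) → {q0,q5} and {q4}.
On input 0, block {q0,q5} splits into {q0} and {q5}.
On input 0, block {q1,q3} splits into {q1} and {q3}.
No further refinement is possible. Final partition (5 blocks): {q0} | {q1} | {q4} | {q5} | {q3}.
State q5 belongs to the block {q5}, which has 1 states.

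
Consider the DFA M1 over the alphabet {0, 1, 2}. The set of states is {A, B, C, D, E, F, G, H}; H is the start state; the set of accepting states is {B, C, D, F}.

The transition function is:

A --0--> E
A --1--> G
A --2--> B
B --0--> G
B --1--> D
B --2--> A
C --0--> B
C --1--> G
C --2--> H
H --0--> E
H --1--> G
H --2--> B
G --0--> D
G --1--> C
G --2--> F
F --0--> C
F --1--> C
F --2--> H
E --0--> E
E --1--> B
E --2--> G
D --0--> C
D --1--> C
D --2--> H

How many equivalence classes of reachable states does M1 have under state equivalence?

Every state is reachable, so we keep all 8.
P0 = {B,C,D,F} | {A,E,G,H}.
On input 0, block {B,C,D,F} splits into {C,D,F} and {B}.
Refine {C,D,F} on symbol 0: members go to different blocks, giving {D,F} and {C}.
On input 0, block {A,E,G,H} splits into {A,E,H} and {G}.
Refine {A,E,H} on symbol 1: members go to different blocks, giving {A,H} and {E}.
The partition is now stable with 6 blocks: {D,F} | {A,H} | {B} | {C} | {G} | {E}.

6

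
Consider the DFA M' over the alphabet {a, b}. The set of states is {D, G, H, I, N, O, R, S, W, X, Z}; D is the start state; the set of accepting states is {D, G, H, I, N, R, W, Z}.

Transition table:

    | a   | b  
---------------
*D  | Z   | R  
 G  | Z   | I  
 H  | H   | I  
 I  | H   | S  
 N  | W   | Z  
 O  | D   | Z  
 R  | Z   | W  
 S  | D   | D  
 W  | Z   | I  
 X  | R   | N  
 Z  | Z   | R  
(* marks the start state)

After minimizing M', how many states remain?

6

First remove the unreachable states {G,N,O,X}; 7 states remain.
Start with accepting vs non-accepting: {D,H,I,R,W,Z} | {S}.
On input b, block {D,H,I,R,W,Z} splits into {D,H,R,W,Z} and {I}.
Split {D,H,R,W,Z} by δ(·,b) → {D,R,Z} and {H,W}.
Refine {D,R,Z} on symbol b: members go to different blocks, giving {D,Z} and {R}.
Split {H,W} by δ(·,a) → {W} and {H}.
No further refinement is possible. Final partition (6 blocks): {D,Z} | {S} | {I} | {W} | {R} | {H}.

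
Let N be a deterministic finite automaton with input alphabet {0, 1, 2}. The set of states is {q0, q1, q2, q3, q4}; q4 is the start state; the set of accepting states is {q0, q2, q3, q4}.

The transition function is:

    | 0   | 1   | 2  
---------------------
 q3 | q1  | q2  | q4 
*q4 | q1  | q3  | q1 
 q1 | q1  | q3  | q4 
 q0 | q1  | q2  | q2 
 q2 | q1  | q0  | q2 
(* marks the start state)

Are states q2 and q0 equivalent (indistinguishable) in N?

Every state is reachable, so we keep all 5.
Initial partition by acceptance: {q0,q2,q3,q4} | {q1}.
Refine {q0,q2,q3,q4} on symbol 2: members go to different blocks, giving {q0,q2,q3} and {q4}.
On input 2, block {q0,q2,q3} splits into {q0,q2} and {q3}.
The partition is now stable with 4 blocks: {q0,q2} | {q1} | {q4} | {q3}.
q2 and q0 lie in the same block of the stable partition, so they are equivalent — no string distinguishes them.

Yes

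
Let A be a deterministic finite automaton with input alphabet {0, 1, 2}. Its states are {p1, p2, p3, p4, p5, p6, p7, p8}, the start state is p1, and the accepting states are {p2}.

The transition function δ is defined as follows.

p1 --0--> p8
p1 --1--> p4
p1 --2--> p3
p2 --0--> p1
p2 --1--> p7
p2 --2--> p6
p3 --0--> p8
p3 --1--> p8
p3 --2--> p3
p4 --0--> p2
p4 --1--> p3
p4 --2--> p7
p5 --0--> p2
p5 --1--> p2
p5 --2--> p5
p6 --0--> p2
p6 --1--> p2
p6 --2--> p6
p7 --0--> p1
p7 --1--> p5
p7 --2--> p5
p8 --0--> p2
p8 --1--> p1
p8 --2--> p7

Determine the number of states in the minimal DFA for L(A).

Every state is reachable, so we keep all 8.
Initial partition by acceptance: {p2} | {p1,p3,p4,p5,p6,p7,p8}.
Split {p1,p3,p4,p5,p6,p7,p8} by δ(·,0) → {p4,p5,p6,p8} and {p1,p3,p7}.
On input 1, block {p4,p5,p6,p8} splits into {p4,p8} and {p5,p6}.
Refine {p1,p3,p7} on symbol 0: members go to different blocks, giving {p1,p3} and {p7}.
Stable partition: {p2} | {p4,p8} | {p1,p3} | {p5,p6} | {p7} — 5 equivalence classes.

5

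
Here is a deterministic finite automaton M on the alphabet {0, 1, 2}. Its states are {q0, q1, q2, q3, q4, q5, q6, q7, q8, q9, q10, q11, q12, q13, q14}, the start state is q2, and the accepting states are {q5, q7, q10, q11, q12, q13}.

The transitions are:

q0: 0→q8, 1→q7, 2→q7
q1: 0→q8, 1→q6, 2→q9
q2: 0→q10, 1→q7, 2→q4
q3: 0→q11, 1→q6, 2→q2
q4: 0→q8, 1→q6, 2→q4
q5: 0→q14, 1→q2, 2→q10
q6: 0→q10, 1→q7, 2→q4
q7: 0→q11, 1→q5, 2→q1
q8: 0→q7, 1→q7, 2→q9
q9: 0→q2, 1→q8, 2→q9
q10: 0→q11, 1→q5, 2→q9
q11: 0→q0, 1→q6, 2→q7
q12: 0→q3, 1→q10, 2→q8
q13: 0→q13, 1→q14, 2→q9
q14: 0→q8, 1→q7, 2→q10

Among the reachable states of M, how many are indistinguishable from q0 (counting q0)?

2

States {q3,q12,q13} cannot be reached from the start state, so discard them.
P0 = {q5,q7,q10,q11} | {q0,q1,q2,q4,q6,q8,q9,q14}.
On input 0, block {q5,q7,q10,q11} splits into {q5,q11} and {q7,q10}.
Refine {q0,q1,q2,q4,q6,q8,q9,q14} on symbol 0: members go to different blocks, giving {q0,q1,q4,q9,q14} and {q2,q6,q8}.
Refine {q0,q1,q4,q9,q14} on symbol 1: members go to different blocks, giving {q1,q4,q9} and {q0,q14}.
Stable partition: {q5,q11} | {q1,q4,q9} | {q7,q10} | {q2,q6,q8} | {q0,q14} — 5 equivalence classes.
The equivalence class containing q0 is {q0,q14}, of size 2.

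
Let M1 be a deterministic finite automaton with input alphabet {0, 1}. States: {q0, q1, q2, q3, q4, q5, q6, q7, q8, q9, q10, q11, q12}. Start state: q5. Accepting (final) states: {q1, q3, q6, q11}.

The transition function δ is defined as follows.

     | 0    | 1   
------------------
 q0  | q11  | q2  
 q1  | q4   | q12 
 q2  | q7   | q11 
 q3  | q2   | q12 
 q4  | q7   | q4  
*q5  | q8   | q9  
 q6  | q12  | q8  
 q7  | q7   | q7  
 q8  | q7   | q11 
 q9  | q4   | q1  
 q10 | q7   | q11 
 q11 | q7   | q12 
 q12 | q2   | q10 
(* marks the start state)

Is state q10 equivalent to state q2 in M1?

Yes

Reachable states from the start: {q1,q2,q4,q5,q7,q8,q9,q10,q11,q12}. Unreachable: {q0,q3,q6} — drop them.
P0 = {q1,q11} | {q2,q4,q5,q7,q8,q9,q10,q12}.
On input 1, block {q2,q4,q5,q7,q8,q9,q10,q12} splits into {q2,q8,q9,q10} and {q4,q5,q7,q12}.
On input 0, block {q4,q5,q7,q12} splits into {q4,q7} and {q5,q12}.
The partition is now stable with 4 blocks: {q1,q11} | {q2,q8,q9,q10} | {q4,q7} | {q5,q12}.
q10 and q2 lie in the same block of the stable partition, so they are equivalent — no string distinguishes them.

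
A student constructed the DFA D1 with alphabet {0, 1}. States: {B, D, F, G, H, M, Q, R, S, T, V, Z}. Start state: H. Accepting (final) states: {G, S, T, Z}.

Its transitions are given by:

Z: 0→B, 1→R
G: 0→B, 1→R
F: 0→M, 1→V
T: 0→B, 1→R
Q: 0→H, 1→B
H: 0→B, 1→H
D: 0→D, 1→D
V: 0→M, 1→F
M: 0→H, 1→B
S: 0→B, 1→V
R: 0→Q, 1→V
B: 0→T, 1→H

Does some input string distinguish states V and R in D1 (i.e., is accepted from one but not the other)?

No

States {D,G,S,Z} cannot be reached from the start state, so discard them.
Start with accepting vs non-accepting: {T} | {B,F,H,M,Q,R,V}.
Refine {B,F,H,M,Q,R,V} on symbol 0: members go to different blocks, giving {F,H,M,Q,R,V} and {B}.
Split {F,H,M,Q,R,V} by δ(·,0) → {F,M,Q,R,V} and {H}.
On input 0, block {F,M,Q,R,V} splits into {F,R,V} and {M,Q}.
Stable partition: {T} | {F,R,V} | {B} | {H} | {M,Q} — 5 equivalence classes.
V and R lie in the same block of the stable partition, so they are equivalent — no string distinguishes them.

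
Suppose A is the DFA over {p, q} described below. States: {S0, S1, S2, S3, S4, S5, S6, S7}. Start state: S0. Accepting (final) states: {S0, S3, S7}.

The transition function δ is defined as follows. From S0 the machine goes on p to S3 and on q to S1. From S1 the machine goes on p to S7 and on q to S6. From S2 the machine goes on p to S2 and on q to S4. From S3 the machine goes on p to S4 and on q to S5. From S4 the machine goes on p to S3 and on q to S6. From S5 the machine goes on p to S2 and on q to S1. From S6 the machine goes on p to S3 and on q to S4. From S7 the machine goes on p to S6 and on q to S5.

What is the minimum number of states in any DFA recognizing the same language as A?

4

Every state is reachable, so we keep all 8.
Start with accepting vs non-accepting: {S0,S3,S7} | {S1,S2,S4,S5,S6}.
Refine {S0,S3,S7} on symbol p: members go to different blocks, giving {S3,S7} and {S0}.
Refine {S1,S2,S4,S5,S6} on symbol p: members go to different blocks, giving {S1,S4,S6} and {S2,S5}.
No further refinement is possible. Final partition (4 blocks): {S3,S7} | {S1,S4,S6} | {S0} | {S2,S5}.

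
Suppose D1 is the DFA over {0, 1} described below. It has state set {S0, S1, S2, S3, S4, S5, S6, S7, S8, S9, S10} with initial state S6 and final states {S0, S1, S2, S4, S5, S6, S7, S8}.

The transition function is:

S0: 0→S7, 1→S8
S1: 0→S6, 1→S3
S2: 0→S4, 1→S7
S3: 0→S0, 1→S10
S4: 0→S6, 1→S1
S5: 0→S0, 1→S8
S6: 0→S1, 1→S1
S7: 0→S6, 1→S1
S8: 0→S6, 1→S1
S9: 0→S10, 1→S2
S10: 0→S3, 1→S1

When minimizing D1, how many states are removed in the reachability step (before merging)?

Starting at S6 and following transitions, the reachable set is {S0, S1, S3, S6, S7, S8, S10}. That leaves S2, S4, S5, S9 unreachable — 4 in total.

4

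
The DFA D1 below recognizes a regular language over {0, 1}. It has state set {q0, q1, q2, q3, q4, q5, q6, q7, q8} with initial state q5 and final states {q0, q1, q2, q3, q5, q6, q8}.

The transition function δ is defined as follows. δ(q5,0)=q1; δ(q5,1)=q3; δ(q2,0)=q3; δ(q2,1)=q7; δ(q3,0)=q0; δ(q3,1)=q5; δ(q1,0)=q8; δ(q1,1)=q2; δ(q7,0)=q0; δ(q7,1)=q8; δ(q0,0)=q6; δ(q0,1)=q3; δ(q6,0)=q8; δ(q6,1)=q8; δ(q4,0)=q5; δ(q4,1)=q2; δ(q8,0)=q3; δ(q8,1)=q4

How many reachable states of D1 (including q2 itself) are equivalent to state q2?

2

P0 = {q0,q1,q2,q3,q5,q6,q8} | {q4,q7}.
Refine {q0,q1,q2,q3,q5,q6,q8} on symbol 1: members go to different blocks, giving {q0,q1,q3,q5,q6} and {q2,q8}.
Refine {q0,q1,q3,q5,q6} on symbol 0: members go to different blocks, giving {q0,q3,q5} and {q1,q6}.
On input 0, block {q0,q3,q5} splits into {q0,q5} and {q3}.
Stable partition: {q0,q5} | {q4,q7} | {q2,q8} | {q1,q6} | {q3} — 5 equivalence classes.
The equivalence class containing q2 is {q2,q8}, of size 2.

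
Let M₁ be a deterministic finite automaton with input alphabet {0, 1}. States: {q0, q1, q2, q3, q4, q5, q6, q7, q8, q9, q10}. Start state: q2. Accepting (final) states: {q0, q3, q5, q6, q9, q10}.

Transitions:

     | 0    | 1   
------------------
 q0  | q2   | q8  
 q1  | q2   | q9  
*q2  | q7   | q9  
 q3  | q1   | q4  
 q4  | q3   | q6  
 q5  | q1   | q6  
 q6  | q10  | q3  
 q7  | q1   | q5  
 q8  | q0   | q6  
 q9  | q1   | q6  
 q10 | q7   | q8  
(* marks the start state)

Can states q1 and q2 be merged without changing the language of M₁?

Start with accepting vs non-accepting: {q0,q3,q5,q6,q9,q10} | {q1,q2,q4,q7,q8}.
On input 0, block {q0,q3,q5,q6,q9,q10} splits into {q0,q3,q5,q9,q10} and {q6}.
On input 1, block {q0,q3,q5,q9,q10} splits into {q0,q3,q10} and {q5,q9}.
On input 0, block {q1,q2,q4,q7,q8} splits into {q1,q2,q7} and {q4,q8}.
The partition is now stable with 5 blocks: {q0,q3,q10} | {q1,q2,q7} | {q6} | {q5,q9} | {q4,q8}.
q1 and q2 lie in the same block of the stable partition, so they are equivalent — no string distinguishes them.

Yes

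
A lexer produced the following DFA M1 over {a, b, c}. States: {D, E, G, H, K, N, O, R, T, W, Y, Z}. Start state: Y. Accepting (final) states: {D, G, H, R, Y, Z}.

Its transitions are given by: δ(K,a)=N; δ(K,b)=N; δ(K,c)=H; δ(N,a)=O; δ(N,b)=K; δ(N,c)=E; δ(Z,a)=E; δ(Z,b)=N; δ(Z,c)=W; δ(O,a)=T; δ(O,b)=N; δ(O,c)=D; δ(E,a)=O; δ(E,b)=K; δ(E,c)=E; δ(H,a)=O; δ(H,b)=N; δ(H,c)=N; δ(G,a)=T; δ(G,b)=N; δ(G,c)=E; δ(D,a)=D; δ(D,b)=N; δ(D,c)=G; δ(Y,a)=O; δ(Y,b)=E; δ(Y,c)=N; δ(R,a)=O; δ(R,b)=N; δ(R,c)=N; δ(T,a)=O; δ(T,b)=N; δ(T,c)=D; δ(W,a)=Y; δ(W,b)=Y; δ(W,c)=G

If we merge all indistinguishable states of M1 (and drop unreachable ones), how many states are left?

First remove the unreachable states {R,W,Z}; 9 states remain.
Initial partition by acceptance: {D,G,H,Y} | {E,K,N,O,T}.
Split {D,G,H,Y} by δ(·,a) → {G,H,Y} and {D}.
Refine {E,K,N,O,T} on symbol c: members go to different blocks, giving {E,N} and {O,T} and {K}.
Stable partition: {G,H,Y} | {E,N} | {D} | {O,T} | {K} — 5 equivalence classes.

5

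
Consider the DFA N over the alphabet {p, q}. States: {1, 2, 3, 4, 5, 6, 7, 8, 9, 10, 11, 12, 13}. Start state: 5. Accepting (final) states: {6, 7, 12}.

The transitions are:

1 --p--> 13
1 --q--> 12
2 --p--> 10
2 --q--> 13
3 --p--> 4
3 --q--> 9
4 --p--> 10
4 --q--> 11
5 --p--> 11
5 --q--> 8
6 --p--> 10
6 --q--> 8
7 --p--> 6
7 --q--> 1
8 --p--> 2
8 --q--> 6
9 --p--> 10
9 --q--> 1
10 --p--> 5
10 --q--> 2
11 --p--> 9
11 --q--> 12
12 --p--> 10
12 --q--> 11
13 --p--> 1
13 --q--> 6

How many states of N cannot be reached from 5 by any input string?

No path from 5 leads to 3, 4, 7; the other 10 states are all reachable.

3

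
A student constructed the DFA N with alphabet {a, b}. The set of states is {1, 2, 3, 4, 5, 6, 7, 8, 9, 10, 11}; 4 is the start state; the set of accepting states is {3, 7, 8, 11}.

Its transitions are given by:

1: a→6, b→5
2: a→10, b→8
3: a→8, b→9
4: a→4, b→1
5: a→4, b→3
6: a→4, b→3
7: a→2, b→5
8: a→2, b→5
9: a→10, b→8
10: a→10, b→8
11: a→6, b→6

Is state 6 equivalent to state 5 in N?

Reachable states from the start: {1,2,3,4,5,6,8,9,10}. Unreachable: {7,11} — drop them.
Initial partition by acceptance: {3,8} | {1,2,4,5,6,9,10}.
Split {3,8} by δ(·,a) → {3} and {8}.
Refine {1,2,4,5,6,9,10} on symbol b: members go to different blocks, giving {2,9,10} and {1,4} and {5,6}.
On input a, block {1,4} splits into {1} and {4}.
Stable partition: {3} | {2,9,10} | {8} | {1} | {5,6} | {4} — 6 equivalence classes.
6 and 5 lie in the same block of the stable partition, so they are equivalent — no string distinguishes them.

Yes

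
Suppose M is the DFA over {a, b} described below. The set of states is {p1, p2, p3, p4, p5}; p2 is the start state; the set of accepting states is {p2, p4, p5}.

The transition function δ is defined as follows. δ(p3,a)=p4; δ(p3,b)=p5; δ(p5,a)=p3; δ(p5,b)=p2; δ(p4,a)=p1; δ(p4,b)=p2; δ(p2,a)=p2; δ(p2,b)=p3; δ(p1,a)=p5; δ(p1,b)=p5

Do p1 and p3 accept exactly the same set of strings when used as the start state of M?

Initial partition by acceptance: {p2,p4,p5} | {p1,p3}.
On input a, block {p2,p4,p5} splits into {p4,p5} and {p2}.
Stable partition: {p4,p5} | {p1,p3} | {p2} — 3 equivalence classes.
p1 and p3 lie in the same block of the stable partition, so they are equivalent — no string distinguishes them.

Yes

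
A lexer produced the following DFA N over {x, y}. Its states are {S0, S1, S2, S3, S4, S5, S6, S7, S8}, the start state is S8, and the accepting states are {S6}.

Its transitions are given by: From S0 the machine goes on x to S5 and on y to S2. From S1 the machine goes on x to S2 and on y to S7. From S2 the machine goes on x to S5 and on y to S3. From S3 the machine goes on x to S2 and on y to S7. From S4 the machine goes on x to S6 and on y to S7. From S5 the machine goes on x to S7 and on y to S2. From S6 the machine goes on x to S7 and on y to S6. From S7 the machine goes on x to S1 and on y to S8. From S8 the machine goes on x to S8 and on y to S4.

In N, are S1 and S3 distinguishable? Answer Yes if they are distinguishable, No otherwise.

No

States {S0} cannot be reached from the start state, so discard them.
Start with accepting vs non-accepting: {S6} | {S1,S2,S3,S4,S5,S7,S8}.
On input x, block {S1,S2,S3,S4,S5,S7,S8} splits into {S1,S2,S3,S5,S7,S8} and {S4}.
On input y, block {S1,S2,S3,S5,S7,S8} splits into {S1,S2,S3,S5,S7} and {S8}.
On input y, block {S1,S2,S3,S5,S7} splits into {S1,S2,S3,S5} and {S7}.
Refine {S1,S2,S3,S5} on symbol x: members go to different blocks, giving {S1,S2,S3} and {S5}.
On input x, block {S1,S2,S3} splits into {S1,S3} and {S2}.
The partition is now stable with 7 blocks: {S6} | {S1,S3} | {S4} | {S8} | {S7} | {S5} | {S2}.
S1 and S3 lie in the same block of the stable partition, so they are equivalent — no string distinguishes them.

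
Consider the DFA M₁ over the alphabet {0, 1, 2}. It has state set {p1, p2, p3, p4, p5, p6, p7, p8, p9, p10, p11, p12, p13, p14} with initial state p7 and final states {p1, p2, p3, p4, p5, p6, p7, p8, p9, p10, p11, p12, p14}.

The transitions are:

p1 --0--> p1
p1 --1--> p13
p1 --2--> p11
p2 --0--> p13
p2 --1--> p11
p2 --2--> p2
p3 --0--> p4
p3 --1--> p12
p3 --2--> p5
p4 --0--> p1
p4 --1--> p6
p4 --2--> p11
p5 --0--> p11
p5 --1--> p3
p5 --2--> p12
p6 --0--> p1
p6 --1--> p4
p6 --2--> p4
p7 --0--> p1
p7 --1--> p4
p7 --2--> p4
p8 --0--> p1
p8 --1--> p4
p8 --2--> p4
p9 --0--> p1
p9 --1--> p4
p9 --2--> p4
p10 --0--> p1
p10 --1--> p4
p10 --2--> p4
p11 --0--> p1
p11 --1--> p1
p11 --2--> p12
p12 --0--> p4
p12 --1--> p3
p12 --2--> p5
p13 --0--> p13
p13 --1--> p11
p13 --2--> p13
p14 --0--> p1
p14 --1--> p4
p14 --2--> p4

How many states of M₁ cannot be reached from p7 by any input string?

No path from p7 leads to p2, p8, p9, p10, p14; the other 9 states are all reachable.

5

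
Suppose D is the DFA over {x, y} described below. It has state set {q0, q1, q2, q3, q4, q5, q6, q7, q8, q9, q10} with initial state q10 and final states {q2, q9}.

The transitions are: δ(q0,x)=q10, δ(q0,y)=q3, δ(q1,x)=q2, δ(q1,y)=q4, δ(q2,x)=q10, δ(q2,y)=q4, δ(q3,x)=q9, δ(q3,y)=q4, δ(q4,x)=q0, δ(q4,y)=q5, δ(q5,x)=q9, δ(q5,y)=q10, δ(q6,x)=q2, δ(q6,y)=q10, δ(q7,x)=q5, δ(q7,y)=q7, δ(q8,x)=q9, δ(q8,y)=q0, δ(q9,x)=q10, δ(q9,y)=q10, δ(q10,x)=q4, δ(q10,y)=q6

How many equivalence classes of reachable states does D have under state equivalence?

States {q1,q7,q8} cannot be reached from the start state, so discard them.
Initial partition by acceptance: {q2,q9} | {q0,q3,q4,q5,q6,q10}.
Refine {q0,q3,q4,q5,q6,q10} on symbol x: members go to different blocks, giving {q0,q4,q10} and {q3,q5,q6}.
No further refinement is possible. Final partition (3 blocks): {q2,q9} | {q0,q4,q10} | {q3,q5,q6}.

3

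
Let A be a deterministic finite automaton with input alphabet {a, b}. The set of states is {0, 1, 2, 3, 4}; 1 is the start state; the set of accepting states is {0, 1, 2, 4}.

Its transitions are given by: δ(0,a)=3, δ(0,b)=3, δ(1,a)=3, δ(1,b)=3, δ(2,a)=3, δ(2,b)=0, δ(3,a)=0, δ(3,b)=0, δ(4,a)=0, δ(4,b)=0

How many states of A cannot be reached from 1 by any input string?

2

BFS from 1 reaches {0, 1, 3}; the 2 state(s) 2, 4 are never visited.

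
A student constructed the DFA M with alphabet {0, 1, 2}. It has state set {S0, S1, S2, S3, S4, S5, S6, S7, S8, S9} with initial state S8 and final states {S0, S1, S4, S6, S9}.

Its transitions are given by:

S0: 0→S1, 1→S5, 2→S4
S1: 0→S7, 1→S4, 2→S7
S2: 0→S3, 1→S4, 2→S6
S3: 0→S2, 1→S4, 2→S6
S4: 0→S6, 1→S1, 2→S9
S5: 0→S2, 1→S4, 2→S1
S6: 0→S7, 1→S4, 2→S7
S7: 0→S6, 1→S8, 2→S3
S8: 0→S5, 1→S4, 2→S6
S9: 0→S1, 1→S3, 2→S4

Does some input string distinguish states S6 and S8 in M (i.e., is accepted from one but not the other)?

States {S0} cannot be reached from the start state, so discard them.
Start with accepting vs non-accepting: {S1,S4,S6,S9} | {S2,S3,S5,S7,S8}.
Refine {S1,S4,S6,S9} on symbol 0: members go to different blocks, giving {S1,S6} and {S4,S9}.
Split {S2,S3,S5,S7,S8} by δ(·,0) → {S2,S3,S5,S8} and {S7}.
Refine {S4,S9} on symbol 1: members go to different blocks, giving {S4} and {S9}.
Stable partition: {S1,S6} | {S2,S3,S5,S8} | {S4} | {S7} | {S9} — 5 equivalence classes.
S6 and S8 end up in different blocks, so they are distinguishable. For instance, the string 'ε' is accepted from only S6.

Yes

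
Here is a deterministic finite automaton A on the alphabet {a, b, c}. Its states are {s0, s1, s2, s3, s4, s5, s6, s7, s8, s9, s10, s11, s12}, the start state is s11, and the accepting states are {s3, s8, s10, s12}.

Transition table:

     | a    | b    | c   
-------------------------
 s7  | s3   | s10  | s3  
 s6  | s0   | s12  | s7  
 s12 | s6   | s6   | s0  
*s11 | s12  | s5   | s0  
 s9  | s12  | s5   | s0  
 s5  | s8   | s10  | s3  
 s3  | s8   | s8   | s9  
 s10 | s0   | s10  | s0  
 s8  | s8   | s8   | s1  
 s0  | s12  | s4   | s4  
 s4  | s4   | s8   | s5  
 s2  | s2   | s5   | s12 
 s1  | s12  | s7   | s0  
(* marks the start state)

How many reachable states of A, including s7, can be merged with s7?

States {s2} cannot be reached from the start state, so discard them.
Initial partition by acceptance: {s3,s8,s10,s12} | {s0,s1,s4,s5,s6,s7,s9,s11}.
Split {s3,s8,s10,s12} by δ(·,a) → {s3,s8} and {s10,s12}.
On input a, block {s0,s1,s4,s5,s6,s7,s9,s11} splits into {s0,s1,s9,s11} and {s4,s6} and {s5,s7}.
Refine {s0,s1,s9,s11} on symbol b: members go to different blocks, giving {s1,s9,s11} and {s0}.
Split {s10,s12} by δ(·,a) → {s10} and {s12}.
On input a, block {s4,s6} splits into {s4} and {s6}.
No further refinement is possible. Final partition (8 blocks): {s3,s8} | {s1,s9,s11} | {s10} | {s4} | {s5,s7} | {s0} | {s12} | {s6}.
State s7 belongs to the block {s5,s7}, which has 2 states.

2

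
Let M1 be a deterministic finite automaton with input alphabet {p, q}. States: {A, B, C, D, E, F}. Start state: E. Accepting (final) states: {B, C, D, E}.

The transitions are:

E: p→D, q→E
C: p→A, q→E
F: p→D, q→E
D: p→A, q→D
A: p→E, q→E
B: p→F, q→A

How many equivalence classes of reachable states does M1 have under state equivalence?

Reachable states from the start: {A,D,E}. Unreachable: {B,C,F} — drop them.
P0 = {D,E} | {A}.
On input p, block {D,E} splits into {D} and {E}.
The partition is now stable with 3 blocks: {D} | {A} | {E}.

3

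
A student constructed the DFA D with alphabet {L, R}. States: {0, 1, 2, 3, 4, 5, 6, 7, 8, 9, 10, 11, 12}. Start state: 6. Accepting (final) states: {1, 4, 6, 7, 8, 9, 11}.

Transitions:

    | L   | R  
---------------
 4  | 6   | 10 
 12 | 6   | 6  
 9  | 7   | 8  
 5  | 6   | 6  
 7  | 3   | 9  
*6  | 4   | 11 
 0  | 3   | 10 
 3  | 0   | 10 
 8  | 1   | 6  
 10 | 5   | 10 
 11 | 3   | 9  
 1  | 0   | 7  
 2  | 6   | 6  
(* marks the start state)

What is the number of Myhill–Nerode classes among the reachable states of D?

Reachable states from the start: {0,1,3,4,5,6,7,8,9,10,11}. Unreachable: {2,12} — drop them.
Start with accepting vs non-accepting: {1,4,6,7,8,9,11} | {0,3,5,10}.
Refine {1,4,6,7,8,9,11} on symbol L: members go to different blocks, giving {4,6,8,9} and {1,7,11}.
Refine {4,6,8,9} on symbol L: members go to different blocks, giving {4,6} and {8,9}.
On input R, block {4,6} splits into {4} and {6}.
Refine {0,3,5,10} on symbol L: members go to different blocks, giving {0,3,10} and {5}.
Refine {0,3,10} on symbol L: members go to different blocks, giving {0,3} and {10}.
Refine {1,7,11} on symbol R: members go to different blocks, giving {7,11} and {1}.
Refine {8,9} on symbol L: members go to different blocks, giving {8} and {9}.
Stable partition: {4} | {0,3} | {7,11} | {8} | {6} | {5} | {10} | {1} | {9} — 9 equivalence classes.

9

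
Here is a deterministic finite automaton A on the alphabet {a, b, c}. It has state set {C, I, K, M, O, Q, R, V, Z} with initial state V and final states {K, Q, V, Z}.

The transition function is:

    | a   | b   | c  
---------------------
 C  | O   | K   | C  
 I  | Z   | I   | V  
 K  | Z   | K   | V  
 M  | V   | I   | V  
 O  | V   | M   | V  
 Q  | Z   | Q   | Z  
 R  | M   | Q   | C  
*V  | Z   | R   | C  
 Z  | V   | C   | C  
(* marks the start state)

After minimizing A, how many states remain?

Start with accepting vs non-accepting: {K,Q,V,Z} | {C,I,M,O,R}.
Refine {K,Q,V,Z} on symbol b: members go to different blocks, giving {V,Z} and {K,Q}.
Refine {C,I,M,O,R} on symbol a: members go to different blocks, giving {I,M,O} and {C,R}.
Stable partition: {V,Z} | {I,M,O} | {K,Q} | {C,R} — 4 equivalence classes.

4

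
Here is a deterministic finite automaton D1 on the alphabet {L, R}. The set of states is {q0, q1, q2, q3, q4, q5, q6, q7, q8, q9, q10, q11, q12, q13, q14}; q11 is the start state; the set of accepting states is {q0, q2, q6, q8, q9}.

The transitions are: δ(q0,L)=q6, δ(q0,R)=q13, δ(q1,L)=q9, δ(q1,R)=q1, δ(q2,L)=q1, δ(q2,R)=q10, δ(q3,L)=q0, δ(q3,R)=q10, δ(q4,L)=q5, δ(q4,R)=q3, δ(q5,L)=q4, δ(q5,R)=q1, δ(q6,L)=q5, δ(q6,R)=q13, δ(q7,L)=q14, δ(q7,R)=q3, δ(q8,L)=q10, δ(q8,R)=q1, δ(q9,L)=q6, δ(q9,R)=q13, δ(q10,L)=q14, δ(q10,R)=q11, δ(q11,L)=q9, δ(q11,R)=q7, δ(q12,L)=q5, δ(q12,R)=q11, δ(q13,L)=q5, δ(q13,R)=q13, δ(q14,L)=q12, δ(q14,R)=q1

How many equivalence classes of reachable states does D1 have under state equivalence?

Reachable states from the start: {q0,q1,q3,q4,q5,q6,q7,q9,q10,q11,q12,q13,q14}. Unreachable: {q2,q8} — drop them.
Start with accepting vs non-accepting: {q0,q6,q9} | {q1,q3,q4,q5,q7,q10,q11,q12,q13,q14}.
Split {q0,q6,q9} by δ(·,L) → {q0,q9} and {q6}.
Refine {q1,q3,q4,q5,q7,q10,q11,q12,q13,q14} on symbol L: members go to different blocks, giving {q4,q5,q7,q10,q12,q13,q14} and {q1,q3,q11}.
Split {q4,q5,q7,q10,q12,q13,q14} by δ(·,R) → {q4,q5,q7,q10,q12,q14} and {q13}.
On input R, block {q1,q3,q11} splits into {q3,q11} and {q1}.
Refine {q4,q5,q7,q10,q12,q14} on symbol R: members go to different blocks, giving {q4,q7,q10,q12} and {q5,q14}.
Stable partition: {q0,q9} | {q4,q7,q10,q12} | {q6} | {q3,q11} | {q13} | {q1} | {q5,q14} — 7 equivalence classes.

7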